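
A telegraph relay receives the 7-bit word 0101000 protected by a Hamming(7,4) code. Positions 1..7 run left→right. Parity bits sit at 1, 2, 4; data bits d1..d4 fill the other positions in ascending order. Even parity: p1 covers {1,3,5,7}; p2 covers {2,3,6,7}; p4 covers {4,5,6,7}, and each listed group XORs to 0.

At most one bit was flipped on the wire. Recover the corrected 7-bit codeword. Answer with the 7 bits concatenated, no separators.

0101010

s1 (pos 1,3,5,7): 0⊕0⊕0⊕0 = 0
s2 (pos 2,3,6,7): 1⊕0⊕0⊕0 = 1
s4 (pos 4,5,6,7): 1⊕0⊕0⊕0 = 1
Syndrome s4…s1 = 110 → error at position 6.
Flip position 6: 0101000 → 0101010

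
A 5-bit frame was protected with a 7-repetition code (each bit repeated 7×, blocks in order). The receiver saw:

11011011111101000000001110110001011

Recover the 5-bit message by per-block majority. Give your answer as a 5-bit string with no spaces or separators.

11010

Block 1 (1101101): 5 ones → 1
Block 2 (1111101): 6 ones → 1
Block 3 (0000000): 0 ones → 0
Block 4 (0111011): 5 ones → 1
Block 5 (0001011): 3 ones → 0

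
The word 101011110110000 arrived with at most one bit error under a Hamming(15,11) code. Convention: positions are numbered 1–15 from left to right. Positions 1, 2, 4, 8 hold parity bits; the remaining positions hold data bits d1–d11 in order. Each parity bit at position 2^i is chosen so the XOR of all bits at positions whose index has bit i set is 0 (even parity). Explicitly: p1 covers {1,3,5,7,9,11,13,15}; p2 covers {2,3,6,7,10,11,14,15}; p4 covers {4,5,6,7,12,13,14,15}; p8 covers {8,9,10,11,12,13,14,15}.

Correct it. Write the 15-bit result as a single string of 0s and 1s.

s1 (pos 1,3,5,7,9,11,13,15): 1⊕1⊕1⊕1⊕0⊕1⊕0⊕0 = 1
s2 (pos 2,3,6,7,10,11,14,15): 0⊕1⊕1⊕1⊕1⊕1⊕0⊕0 = 1
s4 (pos 4,5,6,7,12,13,14,15): 0⊕1⊕1⊕1⊕0⊕0⊕0⊕0 = 1
s8 (pos 8,9,10,11,12,13,14,15): 1⊕0⊕1⊕1⊕0⊕0⊕0⊕0 = 1
Syndrome s8…s1 = 1111 → error at position 15.
Flip position 15: 101011110110000 → 101011110110001

101011110110001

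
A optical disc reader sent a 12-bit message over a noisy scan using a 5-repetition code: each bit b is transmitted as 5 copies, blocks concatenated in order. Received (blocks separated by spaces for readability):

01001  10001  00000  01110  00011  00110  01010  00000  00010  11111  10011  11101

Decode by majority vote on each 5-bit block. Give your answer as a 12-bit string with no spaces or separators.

000100000111

Block 1 (01001): 2 ones → 0
Block 2 (10001): 2 ones → 0
Block 3 (00000): 0 ones → 0
Block 4 (01110): 3 ones → 1
Block 5 (00011): 2 ones → 0
Block 6 (00110): 2 ones → 0
Block 7 (01010): 2 ones → 0
Block 8 (00000): 0 ones → 0
Block 9 (00010): 1 one → 0
Block 10 (11111): 5 ones → 1
Block 11 (10011): 3 ones → 1
Block 12 (11101): 4 ones → 1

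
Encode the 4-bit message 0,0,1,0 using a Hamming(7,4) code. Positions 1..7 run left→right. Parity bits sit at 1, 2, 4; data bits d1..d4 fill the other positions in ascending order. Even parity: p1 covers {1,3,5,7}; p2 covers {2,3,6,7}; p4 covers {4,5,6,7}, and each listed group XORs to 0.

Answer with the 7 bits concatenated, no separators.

Place data at non-parity positions: p1 p2 0 p4 0 1 0
p1 (pos 1,3,5,7): XOR of data positions = 0⊕0⊕0 = 0
p2 (pos 2,3,6,7): XOR of data positions = 0⊕1⊕0 = 1
p4 (pos 4,5,6,7): XOR of data positions = 0⊕1⊕0 = 1
Codeword: 0101010

0101010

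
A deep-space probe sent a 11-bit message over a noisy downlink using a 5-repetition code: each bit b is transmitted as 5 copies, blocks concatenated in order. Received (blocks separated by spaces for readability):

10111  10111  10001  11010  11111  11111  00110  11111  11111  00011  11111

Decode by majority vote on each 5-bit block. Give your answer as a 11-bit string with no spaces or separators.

11011101101

Block 1 (10111): 4 ones → 1
Block 2 (10111): 4 ones → 1
Block 3 (10001): 2 ones → 0
Block 4 (11010): 3 ones → 1
Block 5 (11111): 5 ones → 1
Block 6 (11111): 5 ones → 1
Block 7 (00110): 2 ones → 0
Block 8 (11111): 5 ones → 1
Block 9 (11111): 5 ones → 1
Block 10 (00011): 2 ones → 0
Block 11 (11111): 5 ones → 1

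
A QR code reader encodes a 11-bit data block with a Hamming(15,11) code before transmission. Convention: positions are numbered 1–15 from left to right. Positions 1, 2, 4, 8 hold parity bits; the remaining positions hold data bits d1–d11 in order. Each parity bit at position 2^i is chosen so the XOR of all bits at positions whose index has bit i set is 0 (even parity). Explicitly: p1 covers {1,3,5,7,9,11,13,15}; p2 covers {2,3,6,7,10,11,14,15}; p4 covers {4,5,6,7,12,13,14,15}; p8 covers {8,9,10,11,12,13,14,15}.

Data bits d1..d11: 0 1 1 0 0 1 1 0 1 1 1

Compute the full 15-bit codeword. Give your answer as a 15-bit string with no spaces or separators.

010111010110111

Place data at non-parity positions: p1 p2 0 p4 1 1 0 p8 0 1 1 0 1 1 1
p1 (pos 1,3,5,7,9,11,13,15): XOR of data positions = 0⊕1⊕0⊕0⊕1⊕1⊕1 = 0
p2 (pos 2,3,6,7,10,11,14,15): XOR of data positions = 0⊕1⊕0⊕1⊕1⊕1⊕1 = 1
p4 (pos 4,5,6,7,12,13,14,15): XOR of data positions = 1⊕1⊕0⊕0⊕1⊕1⊕1 = 1
p8 (pos 8,9,10,11,12,13,14,15): XOR of data positions = 0⊕1⊕1⊕0⊕1⊕1⊕1 = 1
Codeword: 010111010110111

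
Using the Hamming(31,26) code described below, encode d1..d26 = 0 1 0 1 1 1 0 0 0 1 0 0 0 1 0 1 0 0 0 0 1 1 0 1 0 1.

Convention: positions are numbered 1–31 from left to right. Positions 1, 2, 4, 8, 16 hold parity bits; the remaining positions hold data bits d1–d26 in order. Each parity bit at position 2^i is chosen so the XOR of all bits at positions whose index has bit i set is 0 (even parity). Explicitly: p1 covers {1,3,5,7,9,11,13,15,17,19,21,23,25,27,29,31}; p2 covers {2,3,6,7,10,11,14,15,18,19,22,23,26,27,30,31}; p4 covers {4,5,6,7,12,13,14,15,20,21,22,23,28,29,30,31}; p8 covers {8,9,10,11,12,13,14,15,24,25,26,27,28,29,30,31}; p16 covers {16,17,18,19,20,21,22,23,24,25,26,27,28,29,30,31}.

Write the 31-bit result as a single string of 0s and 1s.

Place data at non-parity positions: p1 p2 0 p4 1 0 1 p8 1 1 0 0 0 1 0 p16 0 0 1 0 1 0 0 0 0 1 1 0 1 0 1
p1 (pos 1,3,5,7,9,11,13,15,17,19,21,23,25,27,29,31): XOR of data positions = 0⊕1⊕1⊕1⊕0⊕0⊕0⊕0⊕1⊕1⊕0⊕0⊕1⊕1⊕1 = 0
p2 (pos 2,3,6,7,10,11,14,15,18,19,22,23,26,27,30,31): XOR of data positions = 0⊕0⊕1⊕1⊕0⊕1⊕0⊕0⊕1⊕0⊕0⊕1⊕1⊕0⊕1 = 1
p4 (pos 4,5,6,7,12,13,14,15,20,21,22,23,28,29,30,31): XOR of data positions = 1⊕0⊕1⊕0⊕0⊕1⊕0⊕0⊕1⊕0⊕0⊕0⊕1⊕0⊕1 = 0
p8 (pos 8,9,10,11,12,13,14,15,24,25,26,27,28,29,30,31): XOR of data positions = 1⊕1⊕0⊕0⊕0⊕1⊕0⊕0⊕0⊕1⊕1⊕0⊕1⊕0⊕1 = 1
p16 (pos 16,17,18,19,20,21,22,23,24,25,26,27,28,29,30,31): XOR of data positions = 0⊕0⊕1⊕0⊕1⊕0⊕0⊕0⊕0⊕1⊕1⊕0⊕1⊕0⊕1 = 0
Codeword: 0100101111000100001010000110101

0100101111000100001010000110101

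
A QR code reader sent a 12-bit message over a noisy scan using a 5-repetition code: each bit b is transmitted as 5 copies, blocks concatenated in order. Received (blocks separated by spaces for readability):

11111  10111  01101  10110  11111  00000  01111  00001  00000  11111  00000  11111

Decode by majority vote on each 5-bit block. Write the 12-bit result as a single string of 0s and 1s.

111110100101

Block 1 (11111): 5 ones → 1
Block 2 (10111): 4 ones → 1
Block 3 (01101): 3 ones → 1
Block 4 (10110): 3 ones → 1
Block 5 (11111): 5 ones → 1
Block 6 (00000): 0 ones → 0
Block 7 (01111): 4 ones → 1
Block 8 (00001): 1 one → 0
Block 9 (00000): 0 ones → 0
Block 10 (11111): 5 ones → 1
Block 11 (00000): 0 ones → 0
Block 12 (11111): 5 ones → 1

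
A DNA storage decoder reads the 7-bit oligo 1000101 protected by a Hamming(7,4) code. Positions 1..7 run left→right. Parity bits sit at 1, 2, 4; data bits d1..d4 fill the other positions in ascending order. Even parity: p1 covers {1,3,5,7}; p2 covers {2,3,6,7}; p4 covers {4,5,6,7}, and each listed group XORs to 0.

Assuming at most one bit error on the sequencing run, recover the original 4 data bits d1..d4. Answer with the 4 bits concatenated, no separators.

s1 (pos 1,3,5,7): 1⊕0⊕1⊕1 = 1
s2 (pos 2,3,6,7): 0⊕0⊕0⊕1 = 1
s4 (pos 4,5,6,7): 0⊕1⊕0⊕1 = 0
Syndrome s4…s1 = 011 → error at position 3.
Flip position 3: 1000101 → 1010101
Read data bits from positions 3,5,6,7: 1101

1101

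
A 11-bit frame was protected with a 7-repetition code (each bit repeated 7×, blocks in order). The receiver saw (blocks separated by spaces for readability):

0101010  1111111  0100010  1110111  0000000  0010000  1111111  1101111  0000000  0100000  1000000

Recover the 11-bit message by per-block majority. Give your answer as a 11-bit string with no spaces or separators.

01010011000

Block 1 (0101010): 3 ones → 0
Block 2 (1111111): 7 ones → 1
Block 3 (0100010): 2 ones → 0
Block 4 (1110111): 6 ones → 1
Block 5 (0000000): 0 ones → 0
Block 6 (0010000): 1 one → 0
Block 7 (1111111): 7 ones → 1
Block 8 (1101111): 6 ones → 1
Block 9 (0000000): 0 ones → 0
Block 10 (0100000): 1 one → 0
Block 11 (1000000): 1 one → 0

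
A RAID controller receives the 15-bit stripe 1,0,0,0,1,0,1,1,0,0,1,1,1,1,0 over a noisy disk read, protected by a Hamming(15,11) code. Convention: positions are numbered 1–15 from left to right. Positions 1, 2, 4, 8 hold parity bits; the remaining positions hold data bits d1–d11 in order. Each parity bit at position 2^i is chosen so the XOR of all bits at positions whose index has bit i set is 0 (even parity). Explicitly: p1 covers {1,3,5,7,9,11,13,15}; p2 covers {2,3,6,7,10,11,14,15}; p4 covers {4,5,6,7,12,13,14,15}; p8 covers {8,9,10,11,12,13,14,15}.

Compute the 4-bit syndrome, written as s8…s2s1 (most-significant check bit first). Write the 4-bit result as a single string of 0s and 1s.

s1 (pos 1,3,5,7,9,11,13,15): 1⊕0⊕1⊕1⊕0⊕1⊕1⊕0 = 1
s2 (pos 2,3,6,7,10,11,14,15): 0⊕0⊕0⊕1⊕0⊕1⊕1⊕0 = 1
s4 (pos 4,5,6,7,12,13,14,15): 0⊕1⊕0⊕1⊕1⊕1⊕1⊕0 = 1
s8 (pos 8,9,10,11,12,13,14,15): 1⊕0⊕0⊕1⊕1⊕1⊕1⊕0 = 1
Syndrome s8…s1 = 1111 → error at position 15.

1111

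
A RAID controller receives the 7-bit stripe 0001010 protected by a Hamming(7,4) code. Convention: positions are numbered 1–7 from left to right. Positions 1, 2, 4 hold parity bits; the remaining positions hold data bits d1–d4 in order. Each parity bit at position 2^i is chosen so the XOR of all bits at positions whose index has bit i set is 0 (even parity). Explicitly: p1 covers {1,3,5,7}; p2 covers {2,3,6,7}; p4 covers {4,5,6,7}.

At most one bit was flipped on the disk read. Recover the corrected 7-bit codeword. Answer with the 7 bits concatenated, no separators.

s1 (pos 1,3,5,7): 0⊕0⊕0⊕0 = 0
s2 (pos 2,3,6,7): 0⊕0⊕1⊕0 = 1
s4 (pos 4,5,6,7): 1⊕0⊕1⊕0 = 0
Syndrome s4…s1 = 010 → error at position 2.
Flip position 2: 0001010 → 0101010

0101010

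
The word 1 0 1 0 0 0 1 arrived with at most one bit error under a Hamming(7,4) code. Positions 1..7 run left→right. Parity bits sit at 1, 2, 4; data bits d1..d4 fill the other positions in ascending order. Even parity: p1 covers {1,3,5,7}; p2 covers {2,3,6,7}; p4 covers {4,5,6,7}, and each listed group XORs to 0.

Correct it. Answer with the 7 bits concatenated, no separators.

s1 (pos 1,3,5,7): 1⊕1⊕0⊕1 = 1
s2 (pos 2,3,6,7): 0⊕1⊕0⊕1 = 0
s4 (pos 4,5,6,7): 0⊕0⊕0⊕1 = 1
Syndrome s4…s1 = 101 → error at position 5.
Flip position 5: 1010001 → 1010101

1010101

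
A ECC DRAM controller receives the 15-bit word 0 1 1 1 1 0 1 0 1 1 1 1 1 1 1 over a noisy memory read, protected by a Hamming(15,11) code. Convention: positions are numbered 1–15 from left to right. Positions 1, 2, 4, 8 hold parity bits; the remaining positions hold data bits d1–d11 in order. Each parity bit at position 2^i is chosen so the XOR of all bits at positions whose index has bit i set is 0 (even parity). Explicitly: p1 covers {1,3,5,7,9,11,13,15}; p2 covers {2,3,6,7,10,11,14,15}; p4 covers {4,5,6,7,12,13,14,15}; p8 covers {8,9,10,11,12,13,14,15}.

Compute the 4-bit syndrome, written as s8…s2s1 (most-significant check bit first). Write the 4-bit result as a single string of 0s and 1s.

1111

s1 (pos 1,3,5,7,9,11,13,15): 0⊕1⊕1⊕1⊕1⊕1⊕1⊕1 = 1
s2 (pos 2,3,6,7,10,11,14,15): 1⊕1⊕0⊕1⊕1⊕1⊕1⊕1 = 1
s4 (pos 4,5,6,7,12,13,14,15): 1⊕1⊕0⊕1⊕1⊕1⊕1⊕1 = 1
s8 (pos 8,9,10,11,12,13,14,15): 0⊕1⊕1⊕1⊕1⊕1⊕1⊕1 = 1
Syndrome s8…s1 = 1111 → error at position 15.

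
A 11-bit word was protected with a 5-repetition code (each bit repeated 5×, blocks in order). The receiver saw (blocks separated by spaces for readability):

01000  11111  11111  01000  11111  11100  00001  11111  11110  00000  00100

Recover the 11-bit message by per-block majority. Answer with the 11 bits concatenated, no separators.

01101101100

Block 1 (01000): 1 one → 0
Block 2 (11111): 5 ones → 1
Block 3 (11111): 5 ones → 1
Block 4 (01000): 1 one → 0
Block 5 (11111): 5 ones → 1
Block 6 (11100): 3 ones → 1
Block 7 (00001): 1 one → 0
Block 8 (11111): 5 ones → 1
Block 9 (11110): 4 ones → 1
Block 10 (00000): 0 ones → 0
Block 11 (00100): 1 one → 0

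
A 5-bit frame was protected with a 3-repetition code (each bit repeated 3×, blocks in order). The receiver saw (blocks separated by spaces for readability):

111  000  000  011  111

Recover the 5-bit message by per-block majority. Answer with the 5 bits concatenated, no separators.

10011

Block 1 (111): 3 ones → 1
Block 2 (000): 0 ones → 0
Block 3 (000): 0 ones → 0
Block 4 (011): 2 ones → 1
Block 5 (111): 3 ones → 1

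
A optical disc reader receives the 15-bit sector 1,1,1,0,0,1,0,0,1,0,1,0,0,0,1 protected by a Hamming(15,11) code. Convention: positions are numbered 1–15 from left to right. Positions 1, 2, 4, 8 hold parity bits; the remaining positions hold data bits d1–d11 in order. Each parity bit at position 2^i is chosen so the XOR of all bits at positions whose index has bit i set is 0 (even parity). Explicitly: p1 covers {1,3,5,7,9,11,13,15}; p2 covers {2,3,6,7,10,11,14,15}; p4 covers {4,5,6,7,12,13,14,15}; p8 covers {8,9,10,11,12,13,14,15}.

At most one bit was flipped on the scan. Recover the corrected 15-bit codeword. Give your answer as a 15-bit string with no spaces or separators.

111001001000001

s1 (pos 1,3,5,7,9,11,13,15): 1⊕1⊕0⊕0⊕1⊕1⊕0⊕1 = 1
s2 (pos 2,3,6,7,10,11,14,15): 1⊕1⊕1⊕0⊕0⊕1⊕0⊕1 = 1
s4 (pos 4,5,6,7,12,13,14,15): 0⊕0⊕1⊕0⊕0⊕0⊕0⊕1 = 0
s8 (pos 8,9,10,11,12,13,14,15): 0⊕1⊕0⊕1⊕0⊕0⊕0⊕1 = 1
Syndrome s8…s1 = 1011 → error at position 11.
Flip position 11: 111001001010001 → 111001001000001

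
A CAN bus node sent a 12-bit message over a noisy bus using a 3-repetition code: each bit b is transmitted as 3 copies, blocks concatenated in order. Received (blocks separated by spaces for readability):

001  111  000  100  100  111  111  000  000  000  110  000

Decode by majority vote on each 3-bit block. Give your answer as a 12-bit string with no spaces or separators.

010001100010

Block 1 (001): 1 one → 0
Block 2 (111): 3 ones → 1
Block 3 (000): 0 ones → 0
Block 4 (100): 1 one → 0
Block 5 (100): 1 one → 0
Block 6 (111): 3 ones → 1
Block 7 (111): 3 ones → 1
Block 8 (000): 0 ones → 0
Block 9 (000): 0 ones → 0
Block 10 (000): 0 ones → 0
Block 11 (110): 2 ones → 1
Block 12 (000): 0 ones → 0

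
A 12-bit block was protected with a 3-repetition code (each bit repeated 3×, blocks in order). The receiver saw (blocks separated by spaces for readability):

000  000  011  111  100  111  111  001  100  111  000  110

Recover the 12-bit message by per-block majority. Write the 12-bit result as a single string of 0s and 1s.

Block 1 (000): 0 ones → 0
Block 2 (000): 0 ones → 0
Block 3 (011): 2 ones → 1
Block 4 (111): 3 ones → 1
Block 5 (100): 1 one → 0
Block 6 (111): 3 ones → 1
Block 7 (111): 3 ones → 1
Block 8 (001): 1 one → 0
Block 9 (100): 1 one → 0
Block 10 (111): 3 ones → 1
Block 11 (000): 0 ones → 0
Block 12 (110): 2 ones → 1

001101100101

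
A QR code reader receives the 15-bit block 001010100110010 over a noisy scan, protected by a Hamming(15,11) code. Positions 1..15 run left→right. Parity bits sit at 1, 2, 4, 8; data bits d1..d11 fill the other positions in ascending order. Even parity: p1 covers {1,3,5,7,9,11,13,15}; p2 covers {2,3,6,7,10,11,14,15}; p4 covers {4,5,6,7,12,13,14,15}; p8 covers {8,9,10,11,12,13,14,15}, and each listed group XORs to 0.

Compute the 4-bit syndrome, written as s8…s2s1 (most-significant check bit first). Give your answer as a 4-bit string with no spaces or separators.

s1 (pos 1,3,5,7,9,11,13,15): 0⊕1⊕1⊕1⊕0⊕1⊕0⊕0 = 0
s2 (pos 2,3,6,7,10,11,14,15): 0⊕1⊕0⊕1⊕1⊕1⊕1⊕0 = 1
s4 (pos 4,5,6,7,12,13,14,15): 0⊕1⊕0⊕1⊕0⊕0⊕1⊕0 = 1
s8 (pos 8,9,10,11,12,13,14,15): 0⊕0⊕1⊕1⊕0⊕0⊕1⊕0 = 1
Syndrome s8…s1 = 1110 → error at position 14.

1110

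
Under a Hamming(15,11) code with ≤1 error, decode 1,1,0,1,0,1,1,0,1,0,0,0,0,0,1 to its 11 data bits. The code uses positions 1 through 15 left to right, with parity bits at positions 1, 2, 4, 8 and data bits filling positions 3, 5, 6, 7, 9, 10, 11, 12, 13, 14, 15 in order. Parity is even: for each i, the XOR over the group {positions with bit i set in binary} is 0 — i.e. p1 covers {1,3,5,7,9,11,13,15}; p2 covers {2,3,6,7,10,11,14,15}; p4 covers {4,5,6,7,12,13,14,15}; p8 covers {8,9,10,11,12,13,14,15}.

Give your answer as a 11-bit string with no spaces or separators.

00111000001

s1 (pos 1,3,5,7,9,11,13,15): 1⊕0⊕0⊕1⊕1⊕0⊕0⊕1 = 0
s2 (pos 2,3,6,7,10,11,14,15): 1⊕0⊕1⊕1⊕0⊕0⊕0⊕1 = 0
s4 (pos 4,5,6,7,12,13,14,15): 1⊕0⊕1⊕1⊕0⊕0⊕0⊕1 = 0
s8 (pos 8,9,10,11,12,13,14,15): 0⊕1⊕0⊕0⊕0⊕0⊕0⊕1 = 0
Syndrome s8…s1 = 0000 → no error.
Read data bits from positions 3,5,6,7,9,10,11,12,13,14,15: 00111000001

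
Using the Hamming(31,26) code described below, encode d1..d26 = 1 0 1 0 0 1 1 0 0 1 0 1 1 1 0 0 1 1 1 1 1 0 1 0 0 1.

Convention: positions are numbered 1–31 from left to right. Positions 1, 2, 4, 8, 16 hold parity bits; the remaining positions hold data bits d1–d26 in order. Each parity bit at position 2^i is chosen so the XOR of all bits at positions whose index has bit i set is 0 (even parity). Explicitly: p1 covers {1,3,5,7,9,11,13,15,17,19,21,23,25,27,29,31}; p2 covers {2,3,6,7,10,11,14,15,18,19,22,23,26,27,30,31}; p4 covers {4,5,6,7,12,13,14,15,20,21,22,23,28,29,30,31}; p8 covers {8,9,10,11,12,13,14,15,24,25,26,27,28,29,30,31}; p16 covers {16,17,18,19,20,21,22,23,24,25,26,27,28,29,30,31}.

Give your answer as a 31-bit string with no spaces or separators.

Place data at non-parity positions: p1 p2 1 p4 0 1 0 p8 0 1 1 0 0 1 0 p16 1 1 1 0 0 1 1 1 1 1 0 1 0 0 1
p1 (pos 1,3,5,7,9,11,13,15,17,19,21,23,25,27,29,31): XOR of data positions = 1⊕0⊕0⊕0⊕1⊕0⊕0⊕1⊕1⊕0⊕1⊕1⊕0⊕0⊕1 = 1
p2 (pos 2,3,6,7,10,11,14,15,18,19,22,23,26,27,30,31): XOR of data positions = 1⊕1⊕0⊕1⊕1⊕1⊕0⊕1⊕1⊕1⊕1⊕1⊕0⊕0⊕1 = 1
p4 (pos 4,5,6,7,12,13,14,15,20,21,22,23,28,29,30,31): XOR of data positions = 0⊕1⊕0⊕0⊕0⊕1⊕0⊕0⊕0⊕1⊕1⊕1⊕0⊕0⊕1 = 0
p8 (pos 8,9,10,11,12,13,14,15,24,25,26,27,28,29,30,31): XOR of data positions = 0⊕1⊕1⊕0⊕0⊕1⊕0⊕1⊕1⊕1⊕0⊕1⊕0⊕0⊕1 = 0
p16 (pos 16,17,18,19,20,21,22,23,24,25,26,27,28,29,30,31): XOR of data positions = 1⊕1⊕1⊕0⊕0⊕1⊕1⊕1⊕1⊕1⊕0⊕1⊕0⊕0⊕1 = 0
Codeword: 1110010001100100111001111101001

1110010001100100111001111101001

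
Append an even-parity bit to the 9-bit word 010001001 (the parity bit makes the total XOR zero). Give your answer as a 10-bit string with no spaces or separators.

0100010011

XOR of the 9 data bits: 0⊕1⊕0⊕0⊕0⊕1⊕0⊕0⊕1 = 1
Parity bit = 1 (so all 10 bits XOR to 0).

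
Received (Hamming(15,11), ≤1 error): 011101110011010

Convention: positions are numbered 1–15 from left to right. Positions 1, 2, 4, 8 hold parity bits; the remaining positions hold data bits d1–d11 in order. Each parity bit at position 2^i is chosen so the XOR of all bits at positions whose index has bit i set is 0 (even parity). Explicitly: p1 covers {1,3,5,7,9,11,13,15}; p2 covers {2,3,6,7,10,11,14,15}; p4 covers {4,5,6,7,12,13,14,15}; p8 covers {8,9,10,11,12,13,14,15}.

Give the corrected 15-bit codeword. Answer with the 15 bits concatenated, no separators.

011111110011010

s1 (pos 1,3,5,7,9,11,13,15): 0⊕1⊕0⊕1⊕0⊕1⊕0⊕0 = 1
s2 (pos 2,3,6,7,10,11,14,15): 1⊕1⊕1⊕1⊕0⊕1⊕1⊕0 = 0
s4 (pos 4,5,6,7,12,13,14,15): 1⊕0⊕1⊕1⊕1⊕0⊕1⊕0 = 1
s8 (pos 8,9,10,11,12,13,14,15): 1⊕0⊕0⊕1⊕1⊕0⊕1⊕0 = 0
Syndrome s8…s1 = 0101 → error at position 5.
Flip position 5: 011101110011010 → 011111110011010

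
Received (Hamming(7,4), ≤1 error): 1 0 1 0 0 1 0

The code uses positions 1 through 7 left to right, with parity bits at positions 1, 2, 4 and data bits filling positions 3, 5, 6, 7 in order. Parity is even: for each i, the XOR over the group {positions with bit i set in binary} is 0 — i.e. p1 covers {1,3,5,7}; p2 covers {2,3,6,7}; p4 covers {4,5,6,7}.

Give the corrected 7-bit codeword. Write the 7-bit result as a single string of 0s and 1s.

1011010

s1 (pos 1,3,5,7): 1⊕1⊕0⊕0 = 0
s2 (pos 2,3,6,7): 0⊕1⊕1⊕0 = 0
s4 (pos 4,5,6,7): 0⊕0⊕1⊕0 = 1
Syndrome s4…s1 = 100 → error at position 4.
Flip position 4: 1010010 → 1011010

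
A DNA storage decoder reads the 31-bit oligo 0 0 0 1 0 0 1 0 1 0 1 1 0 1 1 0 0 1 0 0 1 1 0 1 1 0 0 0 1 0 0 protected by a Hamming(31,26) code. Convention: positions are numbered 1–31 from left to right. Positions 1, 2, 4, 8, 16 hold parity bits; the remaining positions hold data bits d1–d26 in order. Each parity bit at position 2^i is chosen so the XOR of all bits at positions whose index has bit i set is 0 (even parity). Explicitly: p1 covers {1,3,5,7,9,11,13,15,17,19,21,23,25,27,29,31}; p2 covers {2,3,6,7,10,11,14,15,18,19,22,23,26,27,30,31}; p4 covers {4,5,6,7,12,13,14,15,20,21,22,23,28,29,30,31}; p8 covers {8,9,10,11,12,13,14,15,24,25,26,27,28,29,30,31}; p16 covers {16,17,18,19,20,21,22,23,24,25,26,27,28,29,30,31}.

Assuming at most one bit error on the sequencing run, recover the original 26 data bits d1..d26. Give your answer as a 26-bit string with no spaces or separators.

00011011011010011011000100

s1 (pos 1,3,5,7,9,11,13,15,17,19,21,23,25,27,29,31): 0⊕0⊕0⊕1⊕1⊕1⊕0⊕1⊕0⊕0⊕1⊕0⊕1⊕0⊕1⊕0 = 1
s2 (pos 2,3,6,7,10,11,14,15,18,19,22,23,26,27,30,31): 0⊕0⊕0⊕1⊕0⊕1⊕1⊕1⊕1⊕0⊕1⊕0⊕0⊕0⊕0⊕0 = 0
s4 (pos 4,5,6,7,12,13,14,15,20,21,22,23,28,29,30,31): 1⊕0⊕0⊕1⊕1⊕0⊕1⊕1⊕0⊕1⊕1⊕0⊕0⊕1⊕0⊕0 = 0
s8 (pos 8,9,10,11,12,13,14,15,24,25,26,27,28,29,30,31): 0⊕1⊕0⊕1⊕1⊕0⊕1⊕1⊕1⊕1⊕0⊕0⊕0⊕1⊕0⊕0 = 0
s16 (pos 16,17,18,19,20,21,22,23,24,25,26,27,28,29,30,31): 0⊕0⊕1⊕0⊕0⊕1⊕1⊕0⊕1⊕1⊕0⊕0⊕0⊕1⊕0⊕0 = 0
Syndrome s16…s1 = 00001 → error at position 1.
Flip position 1: 0001001010110110010011011000100 → 1001001010110110010011011000100
Read data bits from positions 3,5,6,7,9,10,11,12,13,14,15,17,18,19,20,21,22,23,24,25,26,27,28,29,30,31: 00011011011010011011000100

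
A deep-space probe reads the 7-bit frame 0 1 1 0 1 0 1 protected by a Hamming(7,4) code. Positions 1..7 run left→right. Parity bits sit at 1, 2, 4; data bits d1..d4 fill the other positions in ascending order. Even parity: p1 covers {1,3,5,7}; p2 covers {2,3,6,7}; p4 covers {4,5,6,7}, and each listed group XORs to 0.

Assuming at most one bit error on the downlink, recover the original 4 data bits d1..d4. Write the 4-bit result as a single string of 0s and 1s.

0101

s1 (pos 1,3,5,7): 0⊕1⊕1⊕1 = 1
s2 (pos 2,3,6,7): 1⊕1⊕0⊕1 = 1
s4 (pos 4,5,6,7): 0⊕1⊕0⊕1 = 0
Syndrome s4…s1 = 011 → error at position 3.
Flip position 3: 0110101 → 0100101
Read data bits from positions 3,5,6,7: 0101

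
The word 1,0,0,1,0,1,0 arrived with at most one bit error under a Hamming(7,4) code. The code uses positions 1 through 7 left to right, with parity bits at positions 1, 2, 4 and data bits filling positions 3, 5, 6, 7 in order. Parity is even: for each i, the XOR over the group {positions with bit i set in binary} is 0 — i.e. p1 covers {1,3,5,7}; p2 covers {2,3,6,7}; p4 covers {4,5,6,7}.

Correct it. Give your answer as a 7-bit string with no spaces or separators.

s1 (pos 1,3,5,7): 1⊕0⊕0⊕0 = 1
s2 (pos 2,3,6,7): 0⊕0⊕1⊕0 = 1
s4 (pos 4,5,6,7): 1⊕0⊕1⊕0 = 0
Syndrome s4…s1 = 011 → error at position 3.
Flip position 3: 1001010 → 1011010

1011010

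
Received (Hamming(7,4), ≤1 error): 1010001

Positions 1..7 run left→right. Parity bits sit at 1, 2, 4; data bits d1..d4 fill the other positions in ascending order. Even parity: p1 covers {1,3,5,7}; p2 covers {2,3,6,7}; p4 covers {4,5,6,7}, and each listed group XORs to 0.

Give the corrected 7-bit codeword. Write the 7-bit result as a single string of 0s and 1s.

s1 (pos 1,3,5,7): 1⊕1⊕0⊕1 = 1
s2 (pos 2,3,6,7): 0⊕1⊕0⊕1 = 0
s4 (pos 4,5,6,7): 0⊕0⊕0⊕1 = 1
Syndrome s4…s1 = 101 → error at position 5.
Flip position 5: 1010001 → 1010101

1010101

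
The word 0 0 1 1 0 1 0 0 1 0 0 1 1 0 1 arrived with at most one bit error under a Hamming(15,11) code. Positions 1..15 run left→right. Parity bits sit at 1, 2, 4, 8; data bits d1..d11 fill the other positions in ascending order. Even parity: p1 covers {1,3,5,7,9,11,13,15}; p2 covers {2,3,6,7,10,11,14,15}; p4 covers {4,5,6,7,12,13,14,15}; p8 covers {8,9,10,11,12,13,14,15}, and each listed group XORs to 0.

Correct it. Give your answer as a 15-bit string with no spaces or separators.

s1 (pos 1,3,5,7,9,11,13,15): 0⊕1⊕0⊕0⊕1⊕0⊕1⊕1 = 0
s2 (pos 2,3,6,7,10,11,14,15): 0⊕1⊕1⊕0⊕0⊕0⊕0⊕1 = 1
s4 (pos 4,5,6,7,12,13,14,15): 1⊕0⊕1⊕0⊕1⊕1⊕0⊕1 = 1
s8 (pos 8,9,10,11,12,13,14,15): 0⊕1⊕0⊕0⊕1⊕1⊕0⊕1 = 0
Syndrome s8…s1 = 0110 → error at position 6.
Flip position 6: 001101001001101 → 001100001001101

001100001001101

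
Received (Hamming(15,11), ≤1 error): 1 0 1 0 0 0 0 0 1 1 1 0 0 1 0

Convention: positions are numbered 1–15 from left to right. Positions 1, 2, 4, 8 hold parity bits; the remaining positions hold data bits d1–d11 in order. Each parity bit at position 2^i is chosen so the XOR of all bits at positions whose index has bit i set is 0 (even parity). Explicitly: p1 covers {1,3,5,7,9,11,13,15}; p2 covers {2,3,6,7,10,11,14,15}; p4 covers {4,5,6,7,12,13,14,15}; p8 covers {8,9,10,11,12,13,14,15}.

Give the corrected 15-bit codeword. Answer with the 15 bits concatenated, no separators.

s1 (pos 1,3,5,7,9,11,13,15): 1⊕1⊕0⊕0⊕1⊕1⊕0⊕0 = 0
s2 (pos 2,3,6,7,10,11,14,15): 0⊕1⊕0⊕0⊕1⊕1⊕1⊕0 = 0
s4 (pos 4,5,6,7,12,13,14,15): 0⊕0⊕0⊕0⊕0⊕0⊕1⊕0 = 1
s8 (pos 8,9,10,11,12,13,14,15): 0⊕1⊕1⊕1⊕0⊕0⊕1⊕0 = 0
Syndrome s8…s1 = 0100 → error at position 4.
Flip position 4: 101000001110010 → 101100001110010

101100001110010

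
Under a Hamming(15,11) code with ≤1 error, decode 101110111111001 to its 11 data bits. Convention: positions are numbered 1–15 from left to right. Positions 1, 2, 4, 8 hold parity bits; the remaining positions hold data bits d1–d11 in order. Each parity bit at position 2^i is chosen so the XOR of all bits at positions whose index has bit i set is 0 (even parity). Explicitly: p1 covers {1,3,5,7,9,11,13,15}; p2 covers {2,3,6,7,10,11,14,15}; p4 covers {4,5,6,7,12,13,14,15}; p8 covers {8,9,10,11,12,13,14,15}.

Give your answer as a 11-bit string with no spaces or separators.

11001111001

s1 (pos 1,3,5,7,9,11,13,15): 1⊕1⊕1⊕1⊕1⊕1⊕0⊕1 = 1
s2 (pos 2,3,6,7,10,11,14,15): 0⊕1⊕0⊕1⊕1⊕1⊕0⊕1 = 1
s4 (pos 4,5,6,7,12,13,14,15): 1⊕1⊕0⊕1⊕1⊕0⊕0⊕1 = 1
s8 (pos 8,9,10,11,12,13,14,15): 1⊕1⊕1⊕1⊕1⊕0⊕0⊕1 = 0
Syndrome s8…s1 = 0111 → error at position 7.
Flip position 7: 101110111111001 → 101110011111001
Read data bits from positions 3,5,6,7,9,10,11,12,13,14,15: 11001111001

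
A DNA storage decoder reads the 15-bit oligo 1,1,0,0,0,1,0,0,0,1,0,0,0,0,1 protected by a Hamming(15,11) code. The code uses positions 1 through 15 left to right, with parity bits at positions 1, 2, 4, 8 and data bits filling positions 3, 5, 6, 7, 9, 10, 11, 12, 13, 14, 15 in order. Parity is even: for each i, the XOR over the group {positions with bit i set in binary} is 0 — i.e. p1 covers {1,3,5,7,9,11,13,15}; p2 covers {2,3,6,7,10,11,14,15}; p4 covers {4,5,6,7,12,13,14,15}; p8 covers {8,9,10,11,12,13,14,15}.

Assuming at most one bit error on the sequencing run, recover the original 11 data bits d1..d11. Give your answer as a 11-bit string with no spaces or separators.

00100100001

s1 (pos 1,3,5,7,9,11,13,15): 1⊕0⊕0⊕0⊕0⊕0⊕0⊕1 = 0
s2 (pos 2,3,6,7,10,11,14,15): 1⊕0⊕1⊕0⊕1⊕0⊕0⊕1 = 0
s4 (pos 4,5,6,7,12,13,14,15): 0⊕0⊕1⊕0⊕0⊕0⊕0⊕1 = 0
s8 (pos 8,9,10,11,12,13,14,15): 0⊕0⊕1⊕0⊕0⊕0⊕0⊕1 = 0
Syndrome s8…s1 = 0000 → no error.
Read data bits from positions 3,5,6,7,9,10,11,12,13,14,15: 00100100001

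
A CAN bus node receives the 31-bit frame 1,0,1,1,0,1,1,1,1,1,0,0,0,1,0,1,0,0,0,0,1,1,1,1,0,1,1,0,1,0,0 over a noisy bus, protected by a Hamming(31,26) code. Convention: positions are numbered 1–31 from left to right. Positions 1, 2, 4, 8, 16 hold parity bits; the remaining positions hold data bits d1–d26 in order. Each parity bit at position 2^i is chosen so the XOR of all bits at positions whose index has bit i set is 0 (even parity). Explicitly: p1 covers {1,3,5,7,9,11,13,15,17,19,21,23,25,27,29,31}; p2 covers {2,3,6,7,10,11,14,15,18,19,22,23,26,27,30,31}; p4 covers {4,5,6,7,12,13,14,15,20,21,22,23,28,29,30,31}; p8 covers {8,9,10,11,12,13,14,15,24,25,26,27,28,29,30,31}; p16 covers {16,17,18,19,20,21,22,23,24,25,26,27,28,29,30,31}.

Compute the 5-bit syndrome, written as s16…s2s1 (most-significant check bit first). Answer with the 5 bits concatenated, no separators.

00010

s1 (pos 1,3,5,7,9,11,13,15,17,19,21,23,25,27,29,31): 1⊕1⊕0⊕1⊕1⊕0⊕0⊕0⊕0⊕0⊕1⊕1⊕0⊕1⊕1⊕0 = 0
s2 (pos 2,3,6,7,10,11,14,15,18,19,22,23,26,27,30,31): 0⊕1⊕1⊕1⊕1⊕0⊕1⊕0⊕0⊕0⊕1⊕1⊕1⊕1⊕0⊕0 = 1
s4 (pos 4,5,6,7,12,13,14,15,20,21,22,23,28,29,30,31): 1⊕0⊕1⊕1⊕0⊕0⊕1⊕0⊕0⊕1⊕1⊕1⊕0⊕1⊕0⊕0 = 0
s8 (pos 8,9,10,11,12,13,14,15,24,25,26,27,28,29,30,31): 1⊕1⊕1⊕0⊕0⊕0⊕1⊕0⊕1⊕0⊕1⊕1⊕0⊕1⊕0⊕0 = 0
s16 (pos 16,17,18,19,20,21,22,23,24,25,26,27,28,29,30,31): 1⊕0⊕0⊕0⊕0⊕1⊕1⊕1⊕1⊕0⊕1⊕1⊕0⊕1⊕0⊕0 = 0
Syndrome s16…s1 = 00010 → error at position 2.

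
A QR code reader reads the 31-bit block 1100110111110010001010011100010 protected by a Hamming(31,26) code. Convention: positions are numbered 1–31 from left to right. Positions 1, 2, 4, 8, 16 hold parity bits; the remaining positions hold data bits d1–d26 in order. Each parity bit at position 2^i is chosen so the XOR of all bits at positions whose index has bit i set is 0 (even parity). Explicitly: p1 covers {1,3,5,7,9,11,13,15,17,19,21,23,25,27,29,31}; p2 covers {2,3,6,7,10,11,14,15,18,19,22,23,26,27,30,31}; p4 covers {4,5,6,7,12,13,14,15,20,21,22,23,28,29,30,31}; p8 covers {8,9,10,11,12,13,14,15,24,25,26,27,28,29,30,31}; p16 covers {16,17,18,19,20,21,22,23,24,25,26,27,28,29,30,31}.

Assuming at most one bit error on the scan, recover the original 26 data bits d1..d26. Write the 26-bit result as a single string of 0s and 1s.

s1 (pos 1,3,5,7,9,11,13,15,17,19,21,23,25,27,29,31): 1⊕0⊕1⊕0⊕1⊕1⊕0⊕1⊕0⊕1⊕1⊕0⊕1⊕0⊕0⊕0 = 0
s2 (pos 2,3,6,7,10,11,14,15,18,19,22,23,26,27,30,31): 1⊕0⊕1⊕0⊕1⊕1⊕0⊕1⊕0⊕1⊕0⊕0⊕1⊕0⊕1⊕0 = 0
s4 (pos 4,5,6,7,12,13,14,15,20,21,22,23,28,29,30,31): 0⊕1⊕1⊕0⊕1⊕0⊕0⊕1⊕0⊕1⊕0⊕0⊕0⊕0⊕1⊕0 = 0
s8 (pos 8,9,10,11,12,13,14,15,24,25,26,27,28,29,30,31): 1⊕1⊕1⊕1⊕1⊕0⊕0⊕1⊕1⊕1⊕1⊕0⊕0⊕0⊕1⊕0 = 0
s16 (pos 16,17,18,19,20,21,22,23,24,25,26,27,28,29,30,31): 0⊕0⊕0⊕1⊕0⊕1⊕0⊕0⊕1⊕1⊕1⊕0⊕0⊕0⊕1⊕0 = 0
Syndrome s16…s1 = 00000 → no error.
Read data bits from positions 3,5,6,7,9,10,11,12,13,14,15,17,18,19,20,21,22,23,24,25,26,27,28,29,30,31: 01101111001001010011100010

01101111001001010011100010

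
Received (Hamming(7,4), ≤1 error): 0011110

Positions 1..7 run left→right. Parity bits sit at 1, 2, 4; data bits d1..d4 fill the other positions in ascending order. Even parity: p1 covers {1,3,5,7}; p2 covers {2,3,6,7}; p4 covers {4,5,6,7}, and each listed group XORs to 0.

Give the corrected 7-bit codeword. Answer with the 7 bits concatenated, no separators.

s1 (pos 1,3,5,7): 0⊕1⊕1⊕0 = 0
s2 (pos 2,3,6,7): 0⊕1⊕1⊕0 = 0
s4 (pos 4,5,6,7): 1⊕1⊕1⊕0 = 1
Syndrome s4…s1 = 100 → error at position 4.
Flip position 4: 0011110 → 0010110

0010110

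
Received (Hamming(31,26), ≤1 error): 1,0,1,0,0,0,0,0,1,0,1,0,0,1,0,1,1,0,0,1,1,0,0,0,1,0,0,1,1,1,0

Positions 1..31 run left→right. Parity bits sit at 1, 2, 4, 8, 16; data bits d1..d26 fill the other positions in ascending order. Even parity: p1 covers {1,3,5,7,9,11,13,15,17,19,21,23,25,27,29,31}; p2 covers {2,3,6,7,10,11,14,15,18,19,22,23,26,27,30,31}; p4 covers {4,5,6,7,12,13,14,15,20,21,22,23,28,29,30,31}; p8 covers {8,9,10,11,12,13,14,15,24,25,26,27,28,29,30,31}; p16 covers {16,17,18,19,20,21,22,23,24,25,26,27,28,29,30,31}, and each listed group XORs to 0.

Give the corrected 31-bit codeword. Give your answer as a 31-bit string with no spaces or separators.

s1 (pos 1,3,5,7,9,11,13,15,17,19,21,23,25,27,29,31): 1⊕1⊕0⊕0⊕1⊕1⊕0⊕0⊕1⊕0⊕1⊕0⊕1⊕0⊕1⊕0 = 0
s2 (pos 2,3,6,7,10,11,14,15,18,19,22,23,26,27,30,31): 0⊕1⊕0⊕0⊕0⊕1⊕1⊕0⊕0⊕0⊕0⊕0⊕0⊕0⊕1⊕0 = 0
s4 (pos 4,5,6,7,12,13,14,15,20,21,22,23,28,29,30,31): 0⊕0⊕0⊕0⊕0⊕0⊕1⊕0⊕1⊕1⊕0⊕0⊕1⊕1⊕1⊕0 = 0
s8 (pos 8,9,10,11,12,13,14,15,24,25,26,27,28,29,30,31): 0⊕1⊕0⊕1⊕0⊕0⊕1⊕0⊕0⊕1⊕0⊕0⊕1⊕1⊕1⊕0 = 1
s16 (pos 16,17,18,19,20,21,22,23,24,25,26,27,28,29,30,31): 1⊕1⊕0⊕0⊕1⊕1⊕0⊕0⊕0⊕1⊕0⊕0⊕1⊕1⊕1⊕0 = 0
Syndrome s16…s1 = 01000 → error at position 8.
Flip position 8: 1010000010100101100110001001110 → 1010000110100101100110001001110

1010000110100101100110001001110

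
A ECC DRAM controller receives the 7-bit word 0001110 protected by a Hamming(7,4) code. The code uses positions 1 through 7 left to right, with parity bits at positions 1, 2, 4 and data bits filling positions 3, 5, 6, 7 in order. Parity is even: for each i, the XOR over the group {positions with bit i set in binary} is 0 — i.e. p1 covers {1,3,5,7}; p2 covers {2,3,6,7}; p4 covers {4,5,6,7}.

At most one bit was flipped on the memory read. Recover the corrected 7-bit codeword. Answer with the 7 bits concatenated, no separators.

0001111

s1 (pos 1,3,5,7): 0⊕0⊕1⊕0 = 1
s2 (pos 2,3,6,7): 0⊕0⊕1⊕0 = 1
s4 (pos 4,5,6,7): 1⊕1⊕1⊕0 = 1
Syndrome s4…s1 = 111 → error at position 7.
Flip position 7: 0001110 → 0001111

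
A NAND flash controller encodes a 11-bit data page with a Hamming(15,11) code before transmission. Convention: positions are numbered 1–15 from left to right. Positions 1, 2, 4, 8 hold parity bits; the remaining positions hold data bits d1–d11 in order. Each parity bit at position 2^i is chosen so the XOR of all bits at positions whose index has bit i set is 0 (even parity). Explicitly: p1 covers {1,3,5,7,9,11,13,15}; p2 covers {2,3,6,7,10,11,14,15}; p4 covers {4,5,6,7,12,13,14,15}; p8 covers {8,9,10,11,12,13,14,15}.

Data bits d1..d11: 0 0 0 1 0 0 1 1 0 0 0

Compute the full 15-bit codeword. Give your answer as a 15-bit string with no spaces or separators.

Place data at non-parity positions: p1 p2 0 p4 0 0 1 p8 0 0 1 1 0 0 0
p1 (pos 1,3,5,7,9,11,13,15): XOR of data positions = 0⊕0⊕1⊕0⊕1⊕0⊕0 = 0
p2 (pos 2,3,6,7,10,11,14,15): XOR of data positions = 0⊕0⊕1⊕0⊕1⊕0⊕0 = 0
p4 (pos 4,5,6,7,12,13,14,15): XOR of data positions = 0⊕0⊕1⊕1⊕0⊕0⊕0 = 0
p8 (pos 8,9,10,11,12,13,14,15): XOR of data positions = 0⊕0⊕1⊕1⊕0⊕0⊕0 = 0
Codeword: 000000100011000

000000100011000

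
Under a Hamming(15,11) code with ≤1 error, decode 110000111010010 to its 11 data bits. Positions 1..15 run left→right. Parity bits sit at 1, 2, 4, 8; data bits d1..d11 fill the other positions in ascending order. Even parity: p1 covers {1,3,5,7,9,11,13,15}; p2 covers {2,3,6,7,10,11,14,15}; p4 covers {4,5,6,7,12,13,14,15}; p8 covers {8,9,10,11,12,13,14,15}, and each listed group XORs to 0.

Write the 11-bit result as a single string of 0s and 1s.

00011010010

s1 (pos 1,3,5,7,9,11,13,15): 1⊕0⊕0⊕1⊕1⊕1⊕0⊕0 = 0
s2 (pos 2,3,6,7,10,11,14,15): 1⊕0⊕0⊕1⊕0⊕1⊕1⊕0 = 0
s4 (pos 4,5,6,7,12,13,14,15): 0⊕0⊕0⊕1⊕0⊕0⊕1⊕0 = 0
s8 (pos 8,9,10,11,12,13,14,15): 1⊕1⊕0⊕1⊕0⊕0⊕1⊕0 = 0
Syndrome s8…s1 = 0000 → no error.
Read data bits from positions 3,5,6,7,9,10,11,12,13,14,15: 00011010010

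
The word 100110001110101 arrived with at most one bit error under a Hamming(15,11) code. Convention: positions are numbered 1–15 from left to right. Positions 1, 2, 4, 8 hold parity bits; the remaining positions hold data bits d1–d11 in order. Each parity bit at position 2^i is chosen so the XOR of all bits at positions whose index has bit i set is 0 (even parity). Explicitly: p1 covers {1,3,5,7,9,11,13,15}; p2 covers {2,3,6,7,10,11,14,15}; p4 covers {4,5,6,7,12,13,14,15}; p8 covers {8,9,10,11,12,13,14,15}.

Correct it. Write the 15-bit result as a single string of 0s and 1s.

100110001010101

s1 (pos 1,3,5,7,9,11,13,15): 1⊕0⊕1⊕0⊕1⊕1⊕1⊕1 = 0
s2 (pos 2,3,6,7,10,11,14,15): 0⊕0⊕0⊕0⊕1⊕1⊕0⊕1 = 1
s4 (pos 4,5,6,7,12,13,14,15): 1⊕1⊕0⊕0⊕0⊕1⊕0⊕1 = 0
s8 (pos 8,9,10,11,12,13,14,15): 0⊕1⊕1⊕1⊕0⊕1⊕0⊕1 = 1
Syndrome s8…s1 = 1010 → error at position 10.
Flip position 10: 100110001110101 → 100110001010101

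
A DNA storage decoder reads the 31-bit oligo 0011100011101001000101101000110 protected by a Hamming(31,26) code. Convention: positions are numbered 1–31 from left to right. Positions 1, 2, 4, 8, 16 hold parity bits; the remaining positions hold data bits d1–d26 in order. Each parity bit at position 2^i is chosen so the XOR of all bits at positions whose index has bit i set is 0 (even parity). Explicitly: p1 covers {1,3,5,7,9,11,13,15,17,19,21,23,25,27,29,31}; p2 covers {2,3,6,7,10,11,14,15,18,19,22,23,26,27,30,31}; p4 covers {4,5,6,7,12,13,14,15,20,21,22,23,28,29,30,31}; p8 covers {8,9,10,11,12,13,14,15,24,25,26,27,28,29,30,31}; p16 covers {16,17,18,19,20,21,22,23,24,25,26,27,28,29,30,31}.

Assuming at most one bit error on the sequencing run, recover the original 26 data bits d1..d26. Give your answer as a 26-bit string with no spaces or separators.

11001110100000101111000110

s1 (pos 1,3,5,7,9,11,13,15,17,19,21,23,25,27,29,31): 0⊕1⊕1⊕0⊕1⊕1⊕1⊕0⊕0⊕0⊕0⊕1⊕1⊕0⊕1⊕0 = 0
s2 (pos 2,3,6,7,10,11,14,15,18,19,22,23,26,27,30,31): 0⊕1⊕0⊕0⊕1⊕1⊕0⊕0⊕0⊕0⊕1⊕1⊕0⊕0⊕1⊕0 = 0
s4 (pos 4,5,6,7,12,13,14,15,20,21,22,23,28,29,30,31): 1⊕1⊕0⊕0⊕0⊕1⊕0⊕0⊕1⊕0⊕1⊕1⊕0⊕1⊕1⊕0 = 0
s8 (pos 8,9,10,11,12,13,14,15,24,25,26,27,28,29,30,31): 0⊕1⊕1⊕1⊕0⊕1⊕0⊕0⊕0⊕1⊕0⊕0⊕0⊕1⊕1⊕0 = 1
s16 (pos 16,17,18,19,20,21,22,23,24,25,26,27,28,29,30,31): 1⊕0⊕0⊕0⊕1⊕0⊕1⊕1⊕0⊕1⊕0⊕0⊕0⊕1⊕1⊕0 = 1
Syndrome s16…s1 = 11000 → error at position 24.
Flip position 24: 0011100011101001000101101000110 → 0011100011101001000101111000110
Read data bits from positions 3,5,6,7,9,10,11,12,13,14,15,17,18,19,20,21,22,23,24,25,26,27,28,29,30,31: 11001110100000101111000110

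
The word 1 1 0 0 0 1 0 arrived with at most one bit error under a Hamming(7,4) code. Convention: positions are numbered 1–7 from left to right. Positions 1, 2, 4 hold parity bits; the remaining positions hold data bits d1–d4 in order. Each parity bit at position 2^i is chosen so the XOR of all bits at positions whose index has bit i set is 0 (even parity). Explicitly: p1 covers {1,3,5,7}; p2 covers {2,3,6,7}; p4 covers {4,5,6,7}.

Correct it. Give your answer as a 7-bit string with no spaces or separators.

1100110

s1 (pos 1,3,5,7): 1⊕0⊕0⊕0 = 1
s2 (pos 2,3,6,7): 1⊕0⊕1⊕0 = 0
s4 (pos 4,5,6,7): 0⊕0⊕1⊕0 = 1
Syndrome s4…s1 = 101 → error at position 5.
Flip position 5: 1100010 → 1100110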